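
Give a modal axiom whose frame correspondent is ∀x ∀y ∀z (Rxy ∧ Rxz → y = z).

A defining formula is ◇s → □s (the CD axiom).
Suppose ◇s→□s is valid. Take Rxy, Rxz and set V(s)={y}. Then ◇s at x, so □s at x, so s at z, i.e. z=y.

◇s → □s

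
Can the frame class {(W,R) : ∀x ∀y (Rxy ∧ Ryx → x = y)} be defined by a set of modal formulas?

Modal frame validity is preserved under surjective bounded morphisms.
The 6-cycle (worlds w0,w1,w2,w3,w4,w5 with w0→w1→w2→w3→w4→w5→w0) is antisymmetric. Sending even-indexed worlds to • and odd-indexed worlds to ∘ is a surjective bounded morphism onto the two-world frame with •↔∘, which is not antisymmetric.
Hence antisymmetry is not modally definable.

No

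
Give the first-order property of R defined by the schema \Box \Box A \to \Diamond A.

This is a Sahlqvist (Geach-type) schema ◇^0□^2A → □^0◇^1A.
First-order correspondent: \forall x \exists w (x R^2 w \wedge xRw).

\forall x \exists w (x R^2 w \wedge xRw)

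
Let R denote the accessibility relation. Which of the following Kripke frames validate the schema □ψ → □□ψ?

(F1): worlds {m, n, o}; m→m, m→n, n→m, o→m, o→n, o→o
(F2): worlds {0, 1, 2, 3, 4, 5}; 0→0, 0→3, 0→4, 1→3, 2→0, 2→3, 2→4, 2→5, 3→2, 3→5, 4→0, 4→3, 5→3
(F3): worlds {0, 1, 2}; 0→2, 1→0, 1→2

This is the axiom for transitivity; its first-order frame correspondent is ∀x ∀y ∀z (Rxy ∧ Ryz → Rxz).
(F1): fails — Rnm and Rmn but not Rnn.
(F2): fails — R32 and R23 but not R33.
(F3): satisfies the condition.
Valid on: (F3).

(F3)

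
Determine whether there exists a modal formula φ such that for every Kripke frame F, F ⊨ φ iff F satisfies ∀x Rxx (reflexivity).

Yes: it is reflexivity, defined by the T schema □p → p.
Suppose □p→p is valid. At any x set V(p)={w : Rxw}. Then □p holds at x, so p holds at x, i.e. Rxx.

Definable; □p → p defines it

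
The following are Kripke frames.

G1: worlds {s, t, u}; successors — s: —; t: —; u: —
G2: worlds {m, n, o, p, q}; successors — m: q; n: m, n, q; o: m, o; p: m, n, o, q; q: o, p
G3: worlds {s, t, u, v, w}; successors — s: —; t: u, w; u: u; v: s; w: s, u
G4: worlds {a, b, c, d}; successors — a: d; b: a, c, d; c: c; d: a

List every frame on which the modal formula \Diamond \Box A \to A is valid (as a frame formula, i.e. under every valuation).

G1

Frame correspondent (Sahlqvist): \forall x \forall y (Rxy \to Ryx) — i.e. symmetry.
G1: holds.
G2: fails — Rom but not Rmo.
G3: fails — Rwu but not Ruw.
G4: fails — Rbc but not Rcb.
Valid on: G1.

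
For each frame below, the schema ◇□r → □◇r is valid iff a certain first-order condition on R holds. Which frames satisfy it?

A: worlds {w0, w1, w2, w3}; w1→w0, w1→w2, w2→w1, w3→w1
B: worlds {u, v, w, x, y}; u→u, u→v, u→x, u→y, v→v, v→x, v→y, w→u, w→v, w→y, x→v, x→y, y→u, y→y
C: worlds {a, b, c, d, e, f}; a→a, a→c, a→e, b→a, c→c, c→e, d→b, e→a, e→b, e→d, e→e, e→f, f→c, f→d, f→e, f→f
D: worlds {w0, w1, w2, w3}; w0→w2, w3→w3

Frame correspondent (Sahlqvist): ∀x ∀y ∀z (Rxy ∧ Rxz → ∃w (Ryw ∧ Rzw)) — i.e. convergence.
A: fails — Rw1w2 and Rw1w0 but w2 and w0 have no common successor.
B: ✓.
C: fails — Reb and Red but b and d have no common successor.
D: fails — Rw0w2 and Rw0w2 but w2 and w2 have no common successor.
Valid on: B.

B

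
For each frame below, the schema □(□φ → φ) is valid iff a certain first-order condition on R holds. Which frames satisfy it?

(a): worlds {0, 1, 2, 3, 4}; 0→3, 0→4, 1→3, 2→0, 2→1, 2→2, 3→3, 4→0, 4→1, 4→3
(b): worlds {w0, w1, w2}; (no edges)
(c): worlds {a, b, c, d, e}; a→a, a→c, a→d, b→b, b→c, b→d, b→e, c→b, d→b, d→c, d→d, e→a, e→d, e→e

This is the axiom for shift-reflexivity; its first-order frame correspondent is ∀x ∀y (Rxy → Ryy).
(a): fails — R04 but not R44.
(b): satisfies the condition.
(c): fails — Rbc but not Rcc.
Valid on: (b).

(b)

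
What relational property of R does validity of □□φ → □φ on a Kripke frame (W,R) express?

This is the C4 axiom.
It corresponds to density: ∀x ∀y (Rxy → ∃z (Rxz ∧ Rzy)).

Density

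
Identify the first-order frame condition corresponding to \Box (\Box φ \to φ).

shift-reflexivity

Suppose □(□φ→φ) is valid. Take Rxy and set V(φ)={w : Ryw}. Then at y, □φ holds; since □(□φ→φ) at x, □φ→φ at y, so φ at y, i.e. Ryy.
Conversely, any frame satisfying \forall x \forall y (Rxy \to Ryy) validates the schema.
So the correspondent is shift-reflexivity.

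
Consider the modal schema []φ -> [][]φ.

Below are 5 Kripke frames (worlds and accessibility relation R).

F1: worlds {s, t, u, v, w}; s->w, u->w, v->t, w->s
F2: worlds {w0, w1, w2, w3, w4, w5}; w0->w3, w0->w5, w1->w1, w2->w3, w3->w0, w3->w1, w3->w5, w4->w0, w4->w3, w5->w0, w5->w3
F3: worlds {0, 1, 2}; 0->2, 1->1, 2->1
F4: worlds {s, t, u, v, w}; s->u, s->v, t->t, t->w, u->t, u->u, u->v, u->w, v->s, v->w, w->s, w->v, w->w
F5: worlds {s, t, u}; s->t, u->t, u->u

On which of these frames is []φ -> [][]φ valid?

F5

Frame correspondent (Sahlqvist): forall x forall y forall z (Rxy & Ryz -> Rxz) — i.e. transitivity.
F1: fails — Ruw and Rws but not Rus.
F2: fails — Rw3w5 and Rw5w3 but not Rw3w3.
F3: fails — R02 and R21 but not R01.
F4: fails — Ruv and Rvs but not Rus.
F5: condition met.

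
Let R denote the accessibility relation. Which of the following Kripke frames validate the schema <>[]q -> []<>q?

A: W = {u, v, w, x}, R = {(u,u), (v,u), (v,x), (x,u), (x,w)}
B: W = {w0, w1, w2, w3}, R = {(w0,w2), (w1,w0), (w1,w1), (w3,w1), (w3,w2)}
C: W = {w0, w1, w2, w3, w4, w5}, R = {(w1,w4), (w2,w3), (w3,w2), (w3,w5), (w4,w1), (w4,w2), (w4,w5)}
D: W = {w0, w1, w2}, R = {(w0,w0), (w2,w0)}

D

The schema corresponds to convergence: forall x forall y forall z (Rxy & Rxz -> exists w (Ryw & Rzw)).
A: fails — Rxw and Rxw but w and w have no common successor.
B: fails — Rw0w2 and Rw0w2 but w2 and w2 have no common successor.
C: fails — Rw3w5 and Rw3w5 but w5 and w5 have no common successor.
D: satisfies the condition.
Valid on: D.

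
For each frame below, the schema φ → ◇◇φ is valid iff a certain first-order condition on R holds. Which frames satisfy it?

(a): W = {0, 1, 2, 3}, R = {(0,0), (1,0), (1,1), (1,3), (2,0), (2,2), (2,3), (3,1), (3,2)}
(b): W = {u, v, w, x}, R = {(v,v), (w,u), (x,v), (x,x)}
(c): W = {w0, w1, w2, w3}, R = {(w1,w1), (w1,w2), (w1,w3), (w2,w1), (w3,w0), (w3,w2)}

(a)

This is the axiom for a generalized confluence (Geach) condition; its first-order frame correspondent is ∀x ∃w (x = w ∧ xR²w).
(a): condition met.
(b): fails — at u but no t with u=t and uR²t.
(c): fails — at w0 but no w with w0=w and w0R²w.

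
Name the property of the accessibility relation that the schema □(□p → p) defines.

shift-reflexivity

Suppose □(□p→p) is valid. Take Rxy and set V(p)={w : Ryw}. Then at y, □p holds; since □(□p→p) at x, □p→p at y, so p at y, i.e. Ryy.
Conversely, on a frame with shift-reflexivity the schema holds at every world under every valuation.
So the correspondent is shift-reflexivity.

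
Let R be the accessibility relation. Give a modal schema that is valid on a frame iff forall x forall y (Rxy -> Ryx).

r → □◇r

The condition is symmetry. The B schema r → □◇r defines it.
Suppose r→□◇r is valid. Take Rxy and set V(r)={x}. Then r at x, so □◇r at x, so ◇r at y, so some z with Ryz has r; z=x, i.e. Ryx.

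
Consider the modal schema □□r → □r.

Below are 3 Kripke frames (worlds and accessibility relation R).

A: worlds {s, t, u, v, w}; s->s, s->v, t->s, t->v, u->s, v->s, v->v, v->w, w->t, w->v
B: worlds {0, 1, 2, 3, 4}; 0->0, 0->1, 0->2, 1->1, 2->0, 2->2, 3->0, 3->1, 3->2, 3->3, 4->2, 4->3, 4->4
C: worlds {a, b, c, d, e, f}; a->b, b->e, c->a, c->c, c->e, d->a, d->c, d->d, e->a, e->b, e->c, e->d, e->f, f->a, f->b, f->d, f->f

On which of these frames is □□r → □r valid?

This is the axiom for density; its first-order frame correspondent is ∀x ∀y (Rxy → ∃z (Rxz ∧ Rzy)).
A: fails — Rwt but no z with Rwz and Rzt.
B: satisfies the condition.
C: fails — Rab but no z with Raz and Rzb.

B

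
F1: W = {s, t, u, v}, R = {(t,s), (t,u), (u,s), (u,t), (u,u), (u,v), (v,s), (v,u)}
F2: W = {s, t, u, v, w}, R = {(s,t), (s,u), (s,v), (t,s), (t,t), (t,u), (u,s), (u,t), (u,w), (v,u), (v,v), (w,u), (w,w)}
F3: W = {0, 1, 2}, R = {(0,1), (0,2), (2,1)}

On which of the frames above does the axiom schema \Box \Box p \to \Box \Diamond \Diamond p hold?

F2

The schema corresponds to a generalized confluence (Geach) condition: \forall x \forall z (xRz \to \exists w (x R^2 w \wedge z R^2 w)).
F1: fails — tRs but no w with tR²w and sR²w.
F2: ✓.
F3: fails — 0R1 but no w with 0R²w and 1R²w.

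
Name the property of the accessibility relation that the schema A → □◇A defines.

symmetry: ∀x ∀y (Rxy → Ryx)

This is the B axiom.
Its frame correspondent is symmetry — ∀x ∀y (Rxy → Ryx).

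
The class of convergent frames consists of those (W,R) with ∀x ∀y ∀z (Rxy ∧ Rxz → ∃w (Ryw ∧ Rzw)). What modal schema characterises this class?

◇□r → □◇r

The condition is convergence. The .2 schema ◇□r → □◇r defines it.
Suppose ◇□r→□◇r is valid. Take Rxy, Rxz and set V(r)={w : Ryw}. Then □r at y so ◇□r at x, so □◇r at x, so ◇r at z, giving w with Rzw and Ryw.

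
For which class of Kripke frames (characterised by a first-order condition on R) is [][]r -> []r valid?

Suppose □□r→□r is valid. Take Rxy and set V(r)={w : xR²w}. Then □□r at x, so □r at x, so r at y, i.e. ∃z(Rxz∧Rzy).

density: forall x forall y (Rxy -> exists z (Rxz & Rzy))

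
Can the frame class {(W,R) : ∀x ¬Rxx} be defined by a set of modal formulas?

Not modally definable

Modal frame validity is preserved under surjective bounded morphisms.
The 3-cycle (worlds s,t,u with s→t→u→s) is irreflexive, and the map sending every world to a single reflexive point • is a surjective bounded morphism (forth: every edge maps to (•,•); back: every world has a successor). So any modal formula valid on the 3-cycle is also valid on the reflexive point, which is not irreflexive.
So the class is not modally definable.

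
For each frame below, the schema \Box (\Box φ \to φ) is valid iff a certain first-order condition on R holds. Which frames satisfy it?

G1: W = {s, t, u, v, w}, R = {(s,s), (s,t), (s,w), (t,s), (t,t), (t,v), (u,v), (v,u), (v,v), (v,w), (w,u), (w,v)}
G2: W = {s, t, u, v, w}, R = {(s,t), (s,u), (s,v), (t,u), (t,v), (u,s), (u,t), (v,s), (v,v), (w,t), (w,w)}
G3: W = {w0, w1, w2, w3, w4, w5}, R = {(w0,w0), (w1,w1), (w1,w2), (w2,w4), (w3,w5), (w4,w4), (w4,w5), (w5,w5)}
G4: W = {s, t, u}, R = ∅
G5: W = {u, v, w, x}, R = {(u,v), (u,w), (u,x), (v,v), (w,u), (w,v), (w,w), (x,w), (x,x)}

G4

Frame correspondent (Sahlqvist): \forall x \forall y (Rxy \to Ryy) — i.e. shift-reflexivity.
G1: fails — Rwu but not Ruu.
G2: fails — Rwt but not Rtt.
G3: fails — Rw1w2 but not Rw2w2.
G4: ✓.
G5: fails — Rwu but not Ruu.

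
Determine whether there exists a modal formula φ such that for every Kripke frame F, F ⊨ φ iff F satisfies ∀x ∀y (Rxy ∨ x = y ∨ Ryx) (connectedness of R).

If a class were modally definable it would be closed under disjoint unions (Goldblatt–Thomason).
Take 2 disjoint single-world reflexive frames: each is trivially connected, but their disjoint union has 2 worlds with no edge between distinct components, so it is not connected.
So no modal formula (or set of formulas) defines exactly the connected frames.

No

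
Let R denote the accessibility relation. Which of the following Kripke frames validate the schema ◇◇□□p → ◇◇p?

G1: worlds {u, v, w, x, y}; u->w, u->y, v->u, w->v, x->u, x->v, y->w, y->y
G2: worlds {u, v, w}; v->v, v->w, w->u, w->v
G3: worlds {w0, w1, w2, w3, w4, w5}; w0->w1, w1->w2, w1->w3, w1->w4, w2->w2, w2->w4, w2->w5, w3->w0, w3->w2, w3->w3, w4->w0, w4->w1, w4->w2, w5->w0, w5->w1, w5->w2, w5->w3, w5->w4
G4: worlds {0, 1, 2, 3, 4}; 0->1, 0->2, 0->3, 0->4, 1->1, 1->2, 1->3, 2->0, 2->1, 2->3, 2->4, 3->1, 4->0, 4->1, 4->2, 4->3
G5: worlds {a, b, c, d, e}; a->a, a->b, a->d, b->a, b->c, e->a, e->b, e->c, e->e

The schema corresponds to a generalized confluence (Geach) condition: ∀x ∀y (xR²y → ∃w (yR²w ∧ xR²w)).
G1: fails — uR²w but no t with wR²t and uR²t.
G2: fails — vR²u but no t with uR²t and vR²t.
G3: ✓.
G4: ✓.
G5: fails — aR²c but no w with cR²w and aR²w.
Valid on: G3, G4.

G3, G4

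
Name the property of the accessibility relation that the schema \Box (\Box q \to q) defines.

Suppose □(□q→q) is valid. Take Rxy and set V(q)={w : Ryw}. Then at y, □q holds; since □(□q→q) at x, □q→q at y, so q at y, i.e. Ryy.

shift-reflexivity: \forall x \forall y (Rxy \to Ryy)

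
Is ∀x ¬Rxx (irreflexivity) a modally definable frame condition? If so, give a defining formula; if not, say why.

No — not modally definable

Any modally definable frame class is closed under surjective bounded morphisms.
The 2-cycle (worlds 0,1 with 0→1→0) is irreflexive, and the map sending every world to a single reflexive point • is a surjective bounded morphism (forth: every edge maps to (•,•); back: every world has a successor). So any modal formula valid on the 2-cycle is also valid on the reflexive point, which is not irreflexive.
So no modal formula (or set of formulas) defines exactly the irreflexive frames.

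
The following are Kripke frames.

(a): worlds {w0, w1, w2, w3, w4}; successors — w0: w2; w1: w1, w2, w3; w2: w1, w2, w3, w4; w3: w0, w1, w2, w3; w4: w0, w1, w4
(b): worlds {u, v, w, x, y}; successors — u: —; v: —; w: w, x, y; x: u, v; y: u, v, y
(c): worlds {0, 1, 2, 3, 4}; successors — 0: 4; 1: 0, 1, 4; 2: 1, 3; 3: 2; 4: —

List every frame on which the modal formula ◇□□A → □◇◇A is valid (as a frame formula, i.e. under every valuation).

The schema corresponds to a generalized confluence (Geach) condition: ∀x ∀y ∀z ((xRy ∧ xRz) → ∃w (yR²w ∧ zR²w)).
(a): holds.
(b): fails — wRw, wRx but no t with wR²t and xR²t.
(c): fails — 0R4, 0R4 but no w with 4R²w and 4R²w.

(a)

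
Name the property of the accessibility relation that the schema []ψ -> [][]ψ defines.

transitivity

This is the 4 axiom.
It corresponds to transitivity: forall x forall y forall z (Rxy & Ryz -> Rxz).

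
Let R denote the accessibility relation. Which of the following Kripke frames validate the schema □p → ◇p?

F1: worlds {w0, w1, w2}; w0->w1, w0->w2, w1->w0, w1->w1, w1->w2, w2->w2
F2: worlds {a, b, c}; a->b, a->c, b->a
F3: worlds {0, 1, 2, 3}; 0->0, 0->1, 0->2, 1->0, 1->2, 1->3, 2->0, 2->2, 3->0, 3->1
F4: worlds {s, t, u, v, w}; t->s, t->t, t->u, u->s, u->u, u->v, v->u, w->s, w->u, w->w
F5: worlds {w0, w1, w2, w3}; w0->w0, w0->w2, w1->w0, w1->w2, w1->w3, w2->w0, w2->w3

The schema corresponds to seriality: ∀x ∃y Rxy.
F1: holds.
F2: fails — world c has no successor.
F3: holds.
F4: fails — world s has no successor.
F5: fails — world w3 has no successor.
Valid on: F1, F3.

F1, F3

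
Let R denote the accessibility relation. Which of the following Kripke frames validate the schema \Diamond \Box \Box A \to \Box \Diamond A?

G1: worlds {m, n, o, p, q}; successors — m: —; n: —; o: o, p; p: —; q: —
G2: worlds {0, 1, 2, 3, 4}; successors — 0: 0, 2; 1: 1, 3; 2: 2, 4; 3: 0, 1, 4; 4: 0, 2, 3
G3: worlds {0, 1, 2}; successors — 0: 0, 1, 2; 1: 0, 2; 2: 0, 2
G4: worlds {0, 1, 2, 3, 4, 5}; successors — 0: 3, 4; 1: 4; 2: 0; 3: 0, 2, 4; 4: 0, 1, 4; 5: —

G3

The schema corresponds to a generalized confluence (Geach) condition: \forall x \forall y \forall z ((xRy \wedge xRz) \to \exists w (y R^2 w \wedge zRw)).
G1: fails — oRo, oRp but no w with oR²w and pRw.
G2: fails — 3R0, 3R1 but no w with 0R²w and 1Rw.
G3: satisfies the condition.
G4: fails — 3R2, 3R2 but no w with 2R²w and 2Rw.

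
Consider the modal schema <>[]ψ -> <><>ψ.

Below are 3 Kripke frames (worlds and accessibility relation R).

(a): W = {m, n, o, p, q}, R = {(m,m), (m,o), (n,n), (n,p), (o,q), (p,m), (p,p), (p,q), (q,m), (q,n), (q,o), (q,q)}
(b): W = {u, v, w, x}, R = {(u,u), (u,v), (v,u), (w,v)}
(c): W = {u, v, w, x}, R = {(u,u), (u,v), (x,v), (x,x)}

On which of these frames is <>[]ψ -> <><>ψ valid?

This is the axiom for a generalized confluence (Geach) condition; its first-order frame correspondent is forall x forall y (xRy -> exists w (yRw & x R^2 w)).
(a): condition met.
(b): condition met.
(c): fails — uRv but no t with vRt and uR²t.

(a), (b)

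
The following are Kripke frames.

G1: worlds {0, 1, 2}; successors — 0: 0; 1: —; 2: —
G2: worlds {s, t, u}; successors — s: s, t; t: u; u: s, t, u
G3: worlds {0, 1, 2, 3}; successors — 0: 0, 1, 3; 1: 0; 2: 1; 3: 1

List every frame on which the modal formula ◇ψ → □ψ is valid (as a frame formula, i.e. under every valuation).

G1

The schema corresponds to partial functionality: ∀x ∀y ∀z (Rxy ∧ Rxz → y = z).
G1: condition met.
G2: fails — s sees both s and t.
G3: fails — 0 sees both 0 and 1.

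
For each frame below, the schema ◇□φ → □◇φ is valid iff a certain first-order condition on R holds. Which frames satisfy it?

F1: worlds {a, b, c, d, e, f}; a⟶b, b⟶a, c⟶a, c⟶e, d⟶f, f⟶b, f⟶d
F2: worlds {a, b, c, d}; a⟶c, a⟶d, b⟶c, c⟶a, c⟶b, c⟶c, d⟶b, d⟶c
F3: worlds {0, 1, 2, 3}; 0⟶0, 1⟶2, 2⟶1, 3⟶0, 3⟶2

F2

This is the axiom for convergence; its first-order frame correspondent is ∀x ∀y ∀z (Rxy ∧ Rxz → ∃w (Ryw ∧ Rzw)).
F1: fails — Rce and Rce but e and e have no common successor.
F2: satisfies the condition.
F3: fails — R32 and R30 but 2 and 0 have no common successor.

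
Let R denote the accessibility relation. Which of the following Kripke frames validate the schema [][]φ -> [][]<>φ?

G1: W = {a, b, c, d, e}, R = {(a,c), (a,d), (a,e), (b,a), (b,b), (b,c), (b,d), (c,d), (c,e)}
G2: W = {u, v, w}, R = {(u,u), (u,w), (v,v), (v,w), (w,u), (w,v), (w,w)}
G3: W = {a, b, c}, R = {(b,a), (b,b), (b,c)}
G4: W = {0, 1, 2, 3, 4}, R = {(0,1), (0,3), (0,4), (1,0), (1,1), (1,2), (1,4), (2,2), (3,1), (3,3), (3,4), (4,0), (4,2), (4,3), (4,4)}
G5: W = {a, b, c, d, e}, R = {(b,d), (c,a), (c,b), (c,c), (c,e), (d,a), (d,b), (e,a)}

G2, G4

This is the axiom for a generalized confluence (Geach) condition; its first-order frame correspondent is forall x forall z (x R^2 z -> exists w (x R^2 w & zRw)).
G1: fails — aR²d but no w with aR²w and dRw.
G2: ✓.
G3: fails — bR²a but no w with bR²w and aRw.
G4: ✓.
G5: fails — bR²a but no w with bR²w and aRw.
Valid on: G2, G4.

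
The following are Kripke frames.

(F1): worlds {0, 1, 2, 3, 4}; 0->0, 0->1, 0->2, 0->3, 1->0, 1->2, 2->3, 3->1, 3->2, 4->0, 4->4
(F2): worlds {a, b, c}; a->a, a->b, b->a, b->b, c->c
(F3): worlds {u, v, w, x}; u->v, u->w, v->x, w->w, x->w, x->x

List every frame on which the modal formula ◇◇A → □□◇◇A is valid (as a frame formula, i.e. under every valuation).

(F2)

This is the axiom for a generalized confluence (Geach) condition; its first-order frame correspondent is ∀x ∀y ∀z ((xR²y ∧ xR²z) → ∃w (y = w ∧ zR²w)).
(F1): fails — 0R²0, 0R²2 but no w with 0=w and 2R²w.
(F2): satisfies the condition.
(F3): fails — uR²x, uR²w but no t with x=t and wR²t.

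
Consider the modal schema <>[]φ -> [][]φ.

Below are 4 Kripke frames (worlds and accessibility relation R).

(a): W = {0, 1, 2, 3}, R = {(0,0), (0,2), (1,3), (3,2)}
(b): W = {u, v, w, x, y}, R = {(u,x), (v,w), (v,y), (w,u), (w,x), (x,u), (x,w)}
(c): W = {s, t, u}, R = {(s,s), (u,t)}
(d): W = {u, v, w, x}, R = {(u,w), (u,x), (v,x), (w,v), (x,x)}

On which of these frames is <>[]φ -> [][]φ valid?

(c)

The schema corresponds to a generalized confluence (Geach) condition: forall x forall y forall z ((xRy & x R^2 z) -> exists w (yRw & z = w)).
(a): fails — 0R2, 0R²0 but no w with 2Rw and 0=w.
(b): fails — vRy, vR²u but no t with yRt and u=t.
(c): satisfies the condition.
(d): fails — uRw, uR²x but no t with wRt and x=t.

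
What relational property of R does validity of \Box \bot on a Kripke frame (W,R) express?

emptiness of R

□⊥ is valid iff no world has any successor (otherwise □⊥ fails at any world with one).
The converse is a direct semantic check.
So the correspondent is emptiness of R.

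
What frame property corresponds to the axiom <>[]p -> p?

Symmetry

This is a form of the B axiom.
It corresponds to symmetry: forall x forall y (Rxy -> Ryx).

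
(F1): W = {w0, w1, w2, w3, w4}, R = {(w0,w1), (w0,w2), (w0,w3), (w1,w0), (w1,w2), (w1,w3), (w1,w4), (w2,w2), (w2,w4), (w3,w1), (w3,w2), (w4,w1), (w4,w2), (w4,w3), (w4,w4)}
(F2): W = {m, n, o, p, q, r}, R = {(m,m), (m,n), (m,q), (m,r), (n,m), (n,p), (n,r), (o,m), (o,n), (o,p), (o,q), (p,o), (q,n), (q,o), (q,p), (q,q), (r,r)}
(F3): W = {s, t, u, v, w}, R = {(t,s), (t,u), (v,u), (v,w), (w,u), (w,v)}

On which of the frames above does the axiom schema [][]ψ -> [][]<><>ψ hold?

The schema corresponds to a generalized confluence (Geach) condition: forall x forall z (x R^2 z -> exists w (x R^2 w & z R^2 w)).
(F1): ✓.
(F2): ✓.
(F3): fails — vR²u but no w* with vR²w* and uR²w*.
Valid on: (F1), (F2).

(F1), (F2)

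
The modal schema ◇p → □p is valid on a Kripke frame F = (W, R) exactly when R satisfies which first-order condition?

partial functionality

Suppose ◇p→□p is valid. Take Rxy, Rxz and set V(p)={y}. Then ◇p at x, so □p at x, so p at z, i.e. z=y.
Conversely, any frame satisfying ∀x ∀y ∀z (Rxy ∧ Rxz → y = z) validates the schema.
Frame condition: ∀x ∀y ∀z (Rxy ∧ Rxz → y = z).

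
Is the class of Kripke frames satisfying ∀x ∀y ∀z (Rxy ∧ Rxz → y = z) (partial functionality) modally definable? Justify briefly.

Yes — defined by ◇q → □q

Yes: it is partial functionality, defined by the CD schema ◇q → □q.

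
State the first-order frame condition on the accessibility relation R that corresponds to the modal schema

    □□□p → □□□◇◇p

This is a Sahlqvist (Geach-type) schema ◇^0□^3p → □^3◇^2p.
Minimal-valuation argument: fix x; take any y with xR^0y and any z with xR^3z. Set V(p) to the set of worlds R-reachable from y in exactly 3 steps. Then □^3p holds at y, so the antecedent holds at x; validity forces ◇^2p at z, giving a w with zR^2w and yR^3w.
First-order correspondent: ∀x ∀z (xR³z → ∃w (xR³w ∧ zR²w)).

∀x ∀z (xR³z → ∃w (xR³w ∧ zR²w))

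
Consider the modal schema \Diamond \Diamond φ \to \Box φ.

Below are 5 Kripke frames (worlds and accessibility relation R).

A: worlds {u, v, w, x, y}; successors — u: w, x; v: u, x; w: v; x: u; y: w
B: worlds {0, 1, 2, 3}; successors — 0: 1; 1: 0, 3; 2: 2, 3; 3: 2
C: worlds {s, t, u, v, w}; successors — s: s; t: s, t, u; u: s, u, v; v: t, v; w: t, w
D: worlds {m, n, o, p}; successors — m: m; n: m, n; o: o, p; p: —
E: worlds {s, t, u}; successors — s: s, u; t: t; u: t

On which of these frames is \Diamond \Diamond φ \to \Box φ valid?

none

Frame correspondent (Sahlqvist): \forall x \forall y \forall z ((x R^2 y \wedge xRz) \to \exists w (y = w \wedge z = w)) — i.e. a generalized confluence (Geach) condition.
A: fails — uR²u, uRw but u ≠ w.
B: fails — 0R²0, 0R1 but 0 ≠ 1.
C: fails — tR²s, tRt but s ≠ t.
D: fails — nR²m, nRn but m ≠ n.
E: fails — sR²s, sRu but s ≠ u.
Valid on no frame.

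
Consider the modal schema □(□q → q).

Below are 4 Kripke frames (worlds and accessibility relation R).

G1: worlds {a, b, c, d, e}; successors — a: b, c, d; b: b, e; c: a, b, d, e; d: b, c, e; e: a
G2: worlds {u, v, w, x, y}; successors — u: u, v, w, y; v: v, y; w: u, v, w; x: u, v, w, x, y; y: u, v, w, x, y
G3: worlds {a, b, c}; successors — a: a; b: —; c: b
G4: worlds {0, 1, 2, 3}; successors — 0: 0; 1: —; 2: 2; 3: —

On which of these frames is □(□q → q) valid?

G2, G4

Frame correspondent (Sahlqvist): ∀x ∀y (Rxy → Ryy) — i.e. shift-reflexivity.
G1: fails — Rde but not Ree.
G2: condition met.
G3: fails — Rcb but not Rbb.
G4: condition met.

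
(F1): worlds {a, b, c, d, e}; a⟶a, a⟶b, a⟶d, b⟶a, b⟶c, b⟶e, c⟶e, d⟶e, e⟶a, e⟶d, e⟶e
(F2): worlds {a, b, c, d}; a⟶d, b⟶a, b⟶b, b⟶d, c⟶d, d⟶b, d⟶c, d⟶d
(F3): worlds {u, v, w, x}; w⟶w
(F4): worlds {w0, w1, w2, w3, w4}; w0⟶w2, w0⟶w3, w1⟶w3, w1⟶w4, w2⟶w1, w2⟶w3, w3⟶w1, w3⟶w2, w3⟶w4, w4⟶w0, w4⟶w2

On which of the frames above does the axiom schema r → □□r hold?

(F3)

Frame correspondent (Sahlqvist): ∀x ∀z (xR²z → ∃w (x = w ∧ z = w)) — i.e. a generalized confluence (Geach) condition.
(F1): fails — aR²b but a ≠ b.
(F2): fails — aR²b but a ≠ b.
(F3): condition met.
(F4): fails — w0R²w1 but w0 ≠ w1.
Valid on: (F3).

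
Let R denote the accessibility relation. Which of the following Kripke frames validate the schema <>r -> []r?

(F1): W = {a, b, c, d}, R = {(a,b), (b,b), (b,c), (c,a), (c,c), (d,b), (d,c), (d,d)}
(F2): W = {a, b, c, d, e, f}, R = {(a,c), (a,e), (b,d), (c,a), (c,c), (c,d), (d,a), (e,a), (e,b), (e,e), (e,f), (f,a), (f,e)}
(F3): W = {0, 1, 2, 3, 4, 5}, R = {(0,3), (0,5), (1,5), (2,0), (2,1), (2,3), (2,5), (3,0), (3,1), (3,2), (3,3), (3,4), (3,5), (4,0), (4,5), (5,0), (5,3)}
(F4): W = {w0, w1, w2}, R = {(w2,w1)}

(F4)

The schema corresponds to partial functionality: forall x forall y forall z (Rxy & Rxz -> y = z).
(F1): fails — b sees both b and c.
(F2): fails — a sees both c and e.
(F3): fails — 0 sees both 3 and 5.
(F4): holds.
Valid on: (F4).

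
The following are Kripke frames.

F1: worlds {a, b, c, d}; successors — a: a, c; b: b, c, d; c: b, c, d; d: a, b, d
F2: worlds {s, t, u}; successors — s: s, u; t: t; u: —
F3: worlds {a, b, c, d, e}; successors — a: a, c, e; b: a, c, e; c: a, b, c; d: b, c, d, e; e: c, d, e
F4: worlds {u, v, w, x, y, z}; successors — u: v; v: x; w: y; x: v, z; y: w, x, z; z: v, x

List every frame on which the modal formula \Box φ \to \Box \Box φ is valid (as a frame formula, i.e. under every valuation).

F2

The schema corresponds to transitivity: \forall x \forall y \forall z (Rxy \wedge Ryz \to Rxz).
F1: fails — Rcd and Rda but not Rca.
F2: satisfies the condition.
F3: fails — Rbc and Rcb but not Rbb.
F4: fails — Ruv and Rvx but not Rux.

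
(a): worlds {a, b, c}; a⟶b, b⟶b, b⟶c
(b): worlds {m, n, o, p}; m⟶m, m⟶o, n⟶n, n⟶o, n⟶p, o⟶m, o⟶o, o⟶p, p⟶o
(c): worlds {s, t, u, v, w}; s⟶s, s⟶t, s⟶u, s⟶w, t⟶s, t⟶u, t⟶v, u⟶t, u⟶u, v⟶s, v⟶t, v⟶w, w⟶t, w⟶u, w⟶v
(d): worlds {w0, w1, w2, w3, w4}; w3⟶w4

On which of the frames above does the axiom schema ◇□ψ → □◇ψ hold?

Frame correspondent (Sahlqvist): ∀x ∀y ∀z (Rxy ∧ Rxz → ∃w (Ryw ∧ Rzw)) — i.e. convergence.
(a): fails — Rbc and Rbc but c and c have no common successor.
(b): satisfies the condition.
(c): satisfies the condition.
(d): fails — Rw3w4 and Rw3w4 but w4 and w4 have no common successor.

(b), (c)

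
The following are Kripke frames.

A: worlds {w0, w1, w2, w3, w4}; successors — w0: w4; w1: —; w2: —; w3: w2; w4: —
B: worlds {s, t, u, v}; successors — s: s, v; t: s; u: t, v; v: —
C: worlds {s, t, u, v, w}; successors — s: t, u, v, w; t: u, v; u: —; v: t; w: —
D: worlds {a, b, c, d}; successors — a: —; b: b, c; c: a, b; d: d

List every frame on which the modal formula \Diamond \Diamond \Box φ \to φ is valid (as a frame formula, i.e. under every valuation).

The schema corresponds to a generalized confluence (Geach) condition: \forall x \forall y (x R^2 y \to \exists w (yRw \wedge x = w)).
A: condition met.
B: fails — sR²v but no w with vRw and s=w.
C: fails — sR²t but no w* with tRw* and s=w*.
D: fails — bR²a but no w with aRw and b=w.

A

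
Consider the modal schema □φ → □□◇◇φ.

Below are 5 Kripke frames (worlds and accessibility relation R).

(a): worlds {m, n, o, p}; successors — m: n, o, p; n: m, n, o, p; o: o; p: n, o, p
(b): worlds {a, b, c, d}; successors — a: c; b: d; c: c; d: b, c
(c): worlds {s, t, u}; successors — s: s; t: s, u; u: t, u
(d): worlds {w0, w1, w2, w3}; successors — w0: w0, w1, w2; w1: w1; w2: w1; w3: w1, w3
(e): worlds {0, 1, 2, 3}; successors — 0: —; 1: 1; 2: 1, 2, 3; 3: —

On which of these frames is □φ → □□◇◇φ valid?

The schema corresponds to a generalized confluence (Geach) condition: ∀x ∀z (xR²z → ∃w (xRw ∧ zR²w)).
(a): holds.
(b): fails — bR²b but no w with bRw and bR²w.
(c): fails — uR²s but no w with uRw and sR²w.
(d): holds.
(e): fails — 2R²3 but no w with 2Rw and 3R²w.

(a), (d)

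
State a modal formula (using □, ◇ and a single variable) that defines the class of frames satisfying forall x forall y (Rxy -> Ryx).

s → □◇s

The condition is symmetry. The B schema s → □◇s defines it.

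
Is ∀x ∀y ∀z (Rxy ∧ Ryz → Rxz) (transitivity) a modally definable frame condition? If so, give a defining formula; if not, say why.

Yes, by □r → □□r

This is a Sahlqvist condition; the 4 axiom □r → □□r defines it.
Suppose □r→□□r is valid. Take Rxy, Ryz and set V(r)={w : Rxw}. Then □r at x, so □□r at x, so □r at y, so r at z, i.e. Rxz.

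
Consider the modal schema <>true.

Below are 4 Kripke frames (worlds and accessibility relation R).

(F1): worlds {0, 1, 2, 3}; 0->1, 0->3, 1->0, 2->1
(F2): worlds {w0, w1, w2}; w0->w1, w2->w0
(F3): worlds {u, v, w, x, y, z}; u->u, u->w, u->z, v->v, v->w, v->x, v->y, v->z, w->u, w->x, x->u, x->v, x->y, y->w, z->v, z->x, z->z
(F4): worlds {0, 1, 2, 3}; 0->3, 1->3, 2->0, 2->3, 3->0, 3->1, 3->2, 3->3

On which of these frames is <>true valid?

This is the axiom for seriality; its first-order frame correspondent is forall x exists y Rxy.
(F1): fails — world 3 has no successor.
(F2): fails — world w1 has no successor.
(F3): condition met.
(F4): condition met.
Valid on: (F3), (F4).

(F3), (F4)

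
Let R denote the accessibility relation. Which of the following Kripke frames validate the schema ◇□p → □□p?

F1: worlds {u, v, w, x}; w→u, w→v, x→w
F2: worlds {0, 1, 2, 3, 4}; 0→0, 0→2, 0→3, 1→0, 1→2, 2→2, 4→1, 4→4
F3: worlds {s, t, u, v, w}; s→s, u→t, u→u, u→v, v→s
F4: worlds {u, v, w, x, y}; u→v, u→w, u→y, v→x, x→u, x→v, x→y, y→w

Frame correspondent (Sahlqvist): ∀x ∀y ∀z ((xRy ∧ xR²z) → ∃w (yRw ∧ z = w)) — i.e. a generalized confluence (Geach) condition.
F1: holds.
F2: fails — 0R2, 0R²0 but no w with 2Rw and 0=w.
F3: fails — uRt, uR²s but no w* with tRw* and s=w*.
F4: fails — uRv, uR²w but no t with vRt and w=t.

F1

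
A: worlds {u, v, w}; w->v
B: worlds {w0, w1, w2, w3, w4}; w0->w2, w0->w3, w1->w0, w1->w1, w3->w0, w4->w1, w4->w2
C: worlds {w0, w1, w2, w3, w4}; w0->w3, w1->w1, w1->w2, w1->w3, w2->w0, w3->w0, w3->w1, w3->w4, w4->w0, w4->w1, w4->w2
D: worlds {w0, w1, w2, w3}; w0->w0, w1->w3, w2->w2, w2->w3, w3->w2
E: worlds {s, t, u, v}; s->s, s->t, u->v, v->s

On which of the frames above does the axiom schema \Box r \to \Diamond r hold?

C, D

This is the axiom for seriality; its first-order frame correspondent is \forall x \exists y Rxy.
A: fails — world u has no successor.
B: fails — world w2 has no successor.
C: satisfies the condition.
D: satisfies the condition.
E: fails — world t has no successor.
Valid on: C, D.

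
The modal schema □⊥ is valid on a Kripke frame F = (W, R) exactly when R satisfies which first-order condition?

□⊥ is valid iff no world has any successor (otherwise □⊥ fails at any world with one).
Conversely, on a frame with emptiness of R the schema holds at every world under every valuation.
So the correspondent is emptiness of R.

emptiness of R: ∀x ∀y ¬Rxy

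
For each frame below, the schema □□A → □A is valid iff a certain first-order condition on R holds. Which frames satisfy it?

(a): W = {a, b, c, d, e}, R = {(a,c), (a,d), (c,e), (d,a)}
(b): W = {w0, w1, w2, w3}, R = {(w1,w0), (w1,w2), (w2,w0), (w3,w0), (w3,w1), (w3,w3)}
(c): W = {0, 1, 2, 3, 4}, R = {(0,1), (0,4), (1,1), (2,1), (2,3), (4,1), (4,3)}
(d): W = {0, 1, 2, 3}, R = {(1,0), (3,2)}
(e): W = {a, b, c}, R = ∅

The schema corresponds to density: ∀x ∀y (Rxy → ∃z (Rxz ∧ Rzy)).
(a): fails — Rac but no z with Raz and Rzc.
(b): fails — Rw1w2 but no z with Rw1z and Rzw2.
(c): fails — R43 but no z with R4z and Rz3.
(d): fails — R10 but no z with R1z and Rz0.
(e): holds.

(e)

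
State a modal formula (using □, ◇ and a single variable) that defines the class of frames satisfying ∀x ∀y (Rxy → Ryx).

s → □◇s

The condition is symmetry. The B schema s → □◇s defines it.
Suppose s→□◇s is valid. Take Rxy and set V(s)={x}. Then s at x, so □◇s at x, so ◇s at y, so some z with Ryz has s; z=x, i.e. Ryx.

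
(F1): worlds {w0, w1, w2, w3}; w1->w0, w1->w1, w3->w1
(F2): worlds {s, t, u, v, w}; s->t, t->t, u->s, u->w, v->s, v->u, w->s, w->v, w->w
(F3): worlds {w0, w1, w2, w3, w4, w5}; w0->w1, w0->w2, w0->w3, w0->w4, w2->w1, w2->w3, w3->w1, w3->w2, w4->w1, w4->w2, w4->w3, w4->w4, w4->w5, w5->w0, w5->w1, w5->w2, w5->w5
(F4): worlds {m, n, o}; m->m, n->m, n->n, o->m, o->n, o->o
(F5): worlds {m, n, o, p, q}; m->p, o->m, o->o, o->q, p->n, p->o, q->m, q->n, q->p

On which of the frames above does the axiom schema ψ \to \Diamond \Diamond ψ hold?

Frame correspondent (Sahlqvist): \forall x \exists w (x = w \wedge x R^2 w) — i.e. a generalized confluence (Geach) condition.
(F1): fails — at w0 but no w with w0=w and w0R²w.
(F2): fails — at s but no w* with s=w* and sR²w*.
(F3): fails — at w0 but no w with w0=w and w0R²w.
(F4): satisfies the condition.
(F5): fails — at m but no w with m=w and mR²w.
Valid on: (F4).

(F4)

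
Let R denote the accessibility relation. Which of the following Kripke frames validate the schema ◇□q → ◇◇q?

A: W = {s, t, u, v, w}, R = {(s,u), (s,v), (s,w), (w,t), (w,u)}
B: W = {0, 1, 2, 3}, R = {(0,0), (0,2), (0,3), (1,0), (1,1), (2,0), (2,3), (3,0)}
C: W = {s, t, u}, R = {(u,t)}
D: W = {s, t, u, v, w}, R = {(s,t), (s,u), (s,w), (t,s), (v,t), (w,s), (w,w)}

B

This is the axiom for a generalized confluence (Geach) condition; its first-order frame correspondent is ∀x ∀y (xRy → ∃w (yRw ∧ xR²w)).
A: fails — sRu but no w* with uRw* and sR²w*.
B: ✓.
C: fails — uRt but no w with tRw and uR²w.
D: fails — sRu but no w* with uRw* and sR²w*.
Valid on: B.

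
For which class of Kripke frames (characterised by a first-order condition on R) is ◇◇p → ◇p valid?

Equivalently (dual form): □p → □□p.
Suppose □p→□□p is valid. Take Rxy, Ryz and set V(p)={w : Rxw}. Then □p at x, so □□p at x, so □p at y, so p at z, i.e. Rxz.
The converse is a direct semantic check.
Frame condition: ∀x ∀y ∀z (Rxy ∧ Ryz → Rxz).

transitivity: ∀x ∀y ∀z (Rxy ∧ Ryz → Rxz)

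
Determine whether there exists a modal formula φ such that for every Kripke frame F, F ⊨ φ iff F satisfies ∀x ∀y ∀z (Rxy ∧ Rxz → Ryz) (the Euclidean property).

This is a Sahlqvist condition; the 5 axiom ◇q → □◇q defines it.

Yes — defined by ◇q → □◇q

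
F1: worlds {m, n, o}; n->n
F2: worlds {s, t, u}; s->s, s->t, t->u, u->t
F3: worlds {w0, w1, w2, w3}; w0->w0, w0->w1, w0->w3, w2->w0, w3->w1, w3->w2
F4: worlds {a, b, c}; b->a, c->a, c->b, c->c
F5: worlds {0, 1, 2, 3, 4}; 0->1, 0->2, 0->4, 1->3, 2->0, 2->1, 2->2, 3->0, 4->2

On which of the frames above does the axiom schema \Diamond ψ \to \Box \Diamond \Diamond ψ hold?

The schema corresponds to a generalized confluence (Geach) condition: \forall x \forall y \forall z ((xRy \wedge xRz) \to \exists w (y = w \wedge z R^2 w)).
F1: holds.
F2: fails — sRs, sRt but no w with s=w and tR²w.
F3: fails — w0Rw0, w0Rw1 but no w with w0=w and w1R²w.
F4: fails — bRa, bRa but no w with a=w and aR²w.
F5: fails — 0R1, 0R1 but no w with 1=w and 1R²w.
Valid on: F1.

F1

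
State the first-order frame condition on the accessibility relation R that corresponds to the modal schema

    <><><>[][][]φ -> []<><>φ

This is a Sahlqvist (Geach-type) schema ◇^3□^3φ → □^1◇^2φ.
Minimal-valuation argument: fix x; take any y with xR^3y and any z with xR^1z. Set V(φ) to the set of worlds R-reachable from y in exactly 3 steps. Then □^3φ holds at y, so the antecedent holds at x; validity forces ◇^2φ at z, giving a w with zR^2w and yR^3w.
First-order correspondent: forall x forall y forall z ((x R^3 y & xRz) -> exists w (y R^3 w & z R^2 w)).

forall x forall y forall z ((x R^3 y & xRz) -> exists w (y R^3 w & z R^2 w))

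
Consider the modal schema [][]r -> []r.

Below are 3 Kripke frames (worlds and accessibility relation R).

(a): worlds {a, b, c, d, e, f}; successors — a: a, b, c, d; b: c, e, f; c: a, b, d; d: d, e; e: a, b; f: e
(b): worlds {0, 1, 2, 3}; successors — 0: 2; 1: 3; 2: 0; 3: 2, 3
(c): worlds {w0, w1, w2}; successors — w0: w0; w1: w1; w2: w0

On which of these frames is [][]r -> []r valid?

(c)

This is the axiom for density; its first-order frame correspondent is forall x forall y (Rxy -> exists z (Rxz & Rzy)).
(a): fails — Rbc but no z with Rbz and Rzc.
(b): fails — R02 but no z with R0z and Rz2.
(c): holds.
Valid on: (c).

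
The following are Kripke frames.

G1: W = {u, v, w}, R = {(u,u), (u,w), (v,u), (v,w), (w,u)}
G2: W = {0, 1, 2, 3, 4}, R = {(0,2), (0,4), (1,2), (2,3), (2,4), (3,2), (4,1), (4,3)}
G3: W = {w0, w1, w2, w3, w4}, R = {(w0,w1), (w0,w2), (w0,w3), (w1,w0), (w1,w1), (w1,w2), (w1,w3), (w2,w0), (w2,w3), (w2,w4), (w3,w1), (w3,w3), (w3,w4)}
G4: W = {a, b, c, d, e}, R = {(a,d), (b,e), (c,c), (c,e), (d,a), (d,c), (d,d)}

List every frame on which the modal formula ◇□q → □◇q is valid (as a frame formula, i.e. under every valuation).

The schema corresponds to convergence: ∀x ∀y ∀z (Rxy ∧ Rxz → ∃w (Ryw ∧ Rzw)).
G1: condition met.
G2: fails — R23 and R24 but 3 and 4 have no common successor.
G3: fails — Rw2w4 and Rw2w4 but w4 and w4 have no common successor.
G4: fails — Rbe and Rbe but e and e have no common successor.
Valid on: G1.

G1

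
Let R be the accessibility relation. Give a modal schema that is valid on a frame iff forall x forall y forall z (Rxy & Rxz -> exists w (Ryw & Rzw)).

◇□p → □◇p

A defining formula is ◇□p → □◇p (the .2 axiom).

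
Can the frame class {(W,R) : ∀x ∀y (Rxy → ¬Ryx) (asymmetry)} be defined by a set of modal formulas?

Modal frame validity is preserved under surjective bounded morphisms.
The 3-cycle (worlds w0,w1,w2 with w0→w1→w2→w0) is asymmetric. Mapping every world to a single reflexive point • is a surjective bounded morphism, and the reflexive point is not asymmetric (R•• but asymmetry requires ¬R••).
Hence asymmetry is not modally definable.

No — not modally definable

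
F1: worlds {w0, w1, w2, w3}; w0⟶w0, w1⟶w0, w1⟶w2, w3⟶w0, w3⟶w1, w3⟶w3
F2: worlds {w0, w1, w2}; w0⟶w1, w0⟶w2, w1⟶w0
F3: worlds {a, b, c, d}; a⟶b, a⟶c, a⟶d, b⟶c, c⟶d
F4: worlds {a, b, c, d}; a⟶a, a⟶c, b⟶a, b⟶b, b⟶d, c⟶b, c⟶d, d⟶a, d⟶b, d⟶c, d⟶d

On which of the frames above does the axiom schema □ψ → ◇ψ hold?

The schema corresponds to seriality: ∀x ∃y Rxy.
F1: fails — world w2 has no successor.
F2: fails — world w2 has no successor.
F3: fails — world d has no successor.
F4: holds.
Valid on: F4.

F4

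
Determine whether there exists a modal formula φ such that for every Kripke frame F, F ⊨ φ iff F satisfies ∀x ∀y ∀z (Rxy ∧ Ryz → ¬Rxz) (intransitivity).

Not definable by any modal formula

If a class were modally definable it would be closed under surjective bounded morphisms (Goldblatt–Thomason).
The 7-cycle (worlds 0,1,2,3,4,5,6 with 0→1→2→3→4→5→6→0) is intransitive. Mapping every world to a single reflexive point • is a surjective bounded morphism; the reflexive point is not intransitive (R••∧R•• but R••).
So the class is not modally definable.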